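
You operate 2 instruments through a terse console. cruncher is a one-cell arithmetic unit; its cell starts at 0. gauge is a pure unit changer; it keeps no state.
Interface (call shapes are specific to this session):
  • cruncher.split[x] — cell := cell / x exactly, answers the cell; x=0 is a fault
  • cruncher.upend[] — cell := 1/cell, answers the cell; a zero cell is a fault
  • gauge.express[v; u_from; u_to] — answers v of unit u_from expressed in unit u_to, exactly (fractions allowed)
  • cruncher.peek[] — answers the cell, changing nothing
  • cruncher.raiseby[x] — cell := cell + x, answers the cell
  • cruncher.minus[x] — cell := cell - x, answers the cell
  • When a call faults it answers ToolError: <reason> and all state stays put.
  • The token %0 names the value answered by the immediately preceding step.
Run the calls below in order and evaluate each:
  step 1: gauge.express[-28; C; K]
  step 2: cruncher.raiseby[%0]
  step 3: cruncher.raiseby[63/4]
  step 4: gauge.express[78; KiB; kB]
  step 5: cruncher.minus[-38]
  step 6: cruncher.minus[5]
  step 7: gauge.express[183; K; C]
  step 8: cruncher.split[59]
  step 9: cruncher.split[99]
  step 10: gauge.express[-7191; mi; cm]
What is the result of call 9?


Answer: 2939/58410

Derivation:
Using express(v: -28, u_from: C, u_to: K), and get 4903/20.
Now I run raiseby(x: %0), yielding 4903/20.
Now I run raiseby(x: 63/4), which returns 2609/10.
I use express(v: 78, u_from: KiB, u_to: kB): 9984/125.
I call minus(x: -38), and observe 2989/10.
I call minus(x: 5), → 2939/10.
I run express(v: 183, u_from: K, u_to: C), and see -1803/20.
I try split(x: 59), and observe 2939/590.
I try split(x: 99), yielding 2939/58410.
Then express(v: -7191, u_from: mi, u_to: cm), giving -5786396352/5.


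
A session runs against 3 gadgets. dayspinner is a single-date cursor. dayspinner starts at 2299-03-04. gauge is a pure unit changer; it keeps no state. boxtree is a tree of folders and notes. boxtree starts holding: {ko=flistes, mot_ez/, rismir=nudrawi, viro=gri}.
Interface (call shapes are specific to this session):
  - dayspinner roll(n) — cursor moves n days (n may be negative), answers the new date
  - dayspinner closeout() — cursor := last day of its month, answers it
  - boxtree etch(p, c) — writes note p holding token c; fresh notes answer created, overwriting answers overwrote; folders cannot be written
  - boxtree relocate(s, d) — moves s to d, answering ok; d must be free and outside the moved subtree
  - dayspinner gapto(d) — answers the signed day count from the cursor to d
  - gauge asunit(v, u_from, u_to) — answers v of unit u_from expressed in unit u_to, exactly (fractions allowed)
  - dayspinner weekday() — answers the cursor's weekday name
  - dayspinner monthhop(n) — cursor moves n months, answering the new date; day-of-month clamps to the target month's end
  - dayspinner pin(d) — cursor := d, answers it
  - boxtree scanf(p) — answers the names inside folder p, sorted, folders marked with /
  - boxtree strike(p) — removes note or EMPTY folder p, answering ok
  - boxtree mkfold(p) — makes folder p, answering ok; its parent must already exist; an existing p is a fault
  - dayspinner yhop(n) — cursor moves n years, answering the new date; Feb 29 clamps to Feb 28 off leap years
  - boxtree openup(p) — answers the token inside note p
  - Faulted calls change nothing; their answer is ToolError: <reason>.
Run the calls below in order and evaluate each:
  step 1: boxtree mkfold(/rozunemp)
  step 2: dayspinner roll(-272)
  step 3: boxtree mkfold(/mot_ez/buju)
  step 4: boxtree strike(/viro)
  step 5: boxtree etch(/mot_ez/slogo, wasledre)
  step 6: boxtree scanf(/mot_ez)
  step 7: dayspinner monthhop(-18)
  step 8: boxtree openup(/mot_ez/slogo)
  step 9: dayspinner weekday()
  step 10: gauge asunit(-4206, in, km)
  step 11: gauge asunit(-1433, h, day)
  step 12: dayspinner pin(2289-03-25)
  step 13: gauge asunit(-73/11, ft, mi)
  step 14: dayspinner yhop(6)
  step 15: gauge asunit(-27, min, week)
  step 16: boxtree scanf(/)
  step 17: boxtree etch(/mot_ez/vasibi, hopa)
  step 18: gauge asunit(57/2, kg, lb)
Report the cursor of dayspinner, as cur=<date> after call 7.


Answer: cur=2296-12-05

Derivation:
Act: boxtree mkfold[/rozunemp]
Obs: ok
Act: dayspinner roll[-272]
Obs: 2298-06-05
Act: boxtree mkfold[/mot_ez/buju]
Obs: ok
Act: boxtree strike[/viro]
Obs: ok
Act: boxtree etch[/mot_ez/slogo; wasledre]
Obs: created
Act: boxtree scanf[/mot_ez]
Obs: [buju/, slogo]
Act: dayspinner monthhop[-18]
Obs: 2296-12-05
Act: boxtree openup[/mot_ez/slogo]
Obs: wasledre
Act: dayspinner weekday[]
Obs: Saturday
Act: gauge asunit[-4206; in; km]
Obs: -267081/2500000
Act: gauge asunit[-1433; h; day]
Obs: -1433/24
Act: dayspinner pin[2289-03-25]
Obs: 2289-03-25
Act: gauge asunit[-73/11; ft; mi]
Obs: -73/58080
Act: dayspinner yhop[6]
Obs: 2295-03-25
Act: gauge asunit[-27; min; week]
Obs: -3/1120
Act: boxtree scanf[/]
Obs: [ko, mot_ez/, rismir, rozunemp/]
Act: boxtree etch[/mot_ez/vasibi; hopa]
Obs: created
Act: gauge asunit[57/2; kg; lb]
Obs: 2850000000/45359237


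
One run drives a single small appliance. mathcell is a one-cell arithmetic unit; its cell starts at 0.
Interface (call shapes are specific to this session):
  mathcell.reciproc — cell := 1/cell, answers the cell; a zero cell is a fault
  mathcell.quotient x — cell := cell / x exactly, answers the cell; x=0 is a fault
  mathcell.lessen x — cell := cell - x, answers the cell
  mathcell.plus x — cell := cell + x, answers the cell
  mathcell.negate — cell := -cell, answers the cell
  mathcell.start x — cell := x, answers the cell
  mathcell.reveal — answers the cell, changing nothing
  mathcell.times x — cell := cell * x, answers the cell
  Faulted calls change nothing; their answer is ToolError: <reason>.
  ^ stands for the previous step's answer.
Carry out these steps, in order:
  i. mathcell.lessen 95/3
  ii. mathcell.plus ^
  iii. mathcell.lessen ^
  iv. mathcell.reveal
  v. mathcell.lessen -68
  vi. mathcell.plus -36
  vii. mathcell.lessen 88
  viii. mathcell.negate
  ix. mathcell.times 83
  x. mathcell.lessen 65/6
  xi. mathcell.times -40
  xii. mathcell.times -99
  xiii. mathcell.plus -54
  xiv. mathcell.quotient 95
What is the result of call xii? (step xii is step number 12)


Answer: 18363180

Derivation:
I invoke lessen passing x: 95/3, and observe -95/3.
Invoking plus passing x: ^, and see -190/3.
I invoke lessen passing x: ^, → 0.
Calling reveal, which returns 0.
Next I call lessen passing x: -68, → 68.
Invoking plus passing x: -36, and see 32.
I invoke lessen passing x: 88: -56.
Invoking negate, giving 56.
Next I call times passing x: 83, — result: 4648.
Using lessen passing x: 65/6, and observe 27823/6.
Now I run times passing x: -40, → -556460/3.
Invoking times passing x: -99, → 18363180.
I run plus passing x: -54, giving 18363126.
I try quotient passing x: 95: 18363126/95.


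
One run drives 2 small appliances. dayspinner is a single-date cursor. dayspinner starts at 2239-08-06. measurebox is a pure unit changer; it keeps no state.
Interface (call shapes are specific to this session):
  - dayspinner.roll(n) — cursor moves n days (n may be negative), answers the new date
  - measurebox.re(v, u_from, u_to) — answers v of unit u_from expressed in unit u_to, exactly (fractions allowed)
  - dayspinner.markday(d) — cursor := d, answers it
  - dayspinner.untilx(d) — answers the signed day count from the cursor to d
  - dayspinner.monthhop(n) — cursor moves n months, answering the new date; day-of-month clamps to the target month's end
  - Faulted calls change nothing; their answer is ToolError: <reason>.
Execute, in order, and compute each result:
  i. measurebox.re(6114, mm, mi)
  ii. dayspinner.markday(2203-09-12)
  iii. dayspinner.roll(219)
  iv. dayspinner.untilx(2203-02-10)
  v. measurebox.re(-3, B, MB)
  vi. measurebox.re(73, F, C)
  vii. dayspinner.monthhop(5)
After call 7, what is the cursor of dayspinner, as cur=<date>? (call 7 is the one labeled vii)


Answer: cur=2204-09-18

Derivation:
>> measurebox.re(v=6114, u_from=mm, u_to=mi)
<< 1019/268224
>> dayspinner.markday(d=2203-09-12)
<< 2203-09-12
>> dayspinner.roll(n=219)
<< 2204-04-18
>> dayspinner.untilx(d=2203-02-10)
<< -433
>> measurebox.re(v=-3, u_from=B, u_to=MB)
<< -3/1000000
>> measurebox.re(v=73, u_from=F, u_to=C)
<< 205/9
>> dayspinner.monthhop(n=5)
<< 2204-09-18


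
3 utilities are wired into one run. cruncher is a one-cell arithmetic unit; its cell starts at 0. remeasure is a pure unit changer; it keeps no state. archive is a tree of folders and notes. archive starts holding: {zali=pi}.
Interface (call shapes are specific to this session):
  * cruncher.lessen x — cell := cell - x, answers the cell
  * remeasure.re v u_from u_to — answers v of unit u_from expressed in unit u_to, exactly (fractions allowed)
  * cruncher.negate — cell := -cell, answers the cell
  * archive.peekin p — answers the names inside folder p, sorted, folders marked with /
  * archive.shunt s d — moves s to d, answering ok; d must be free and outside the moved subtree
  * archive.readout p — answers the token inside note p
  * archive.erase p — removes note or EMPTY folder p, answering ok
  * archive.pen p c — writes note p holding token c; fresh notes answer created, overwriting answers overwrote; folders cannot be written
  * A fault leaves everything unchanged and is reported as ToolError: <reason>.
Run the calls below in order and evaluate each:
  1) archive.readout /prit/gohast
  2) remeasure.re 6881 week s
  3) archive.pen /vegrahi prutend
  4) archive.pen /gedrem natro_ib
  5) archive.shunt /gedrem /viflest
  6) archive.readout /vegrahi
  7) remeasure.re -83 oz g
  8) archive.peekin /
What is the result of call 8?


Answer: [vegrahi, viflest, zali]

Derivation:
==> archive.readout(p: /prit/gohast)
<== ToolError: not found
==> remeasure.re(v: 6881, u_from: week, u_to: s)
<== 4161628800
==> archive.pen(p: /vegrahi, c: prutend)
<== created
==> archive.pen(p: /gedrem, c: natro_ib)
<== created
==> archive.shunt(s: /gedrem, d: /viflest)
<== ok
==> archive.readout(p: /vegrahi)
<== prutend
==> remeasure.re(v: -83, u_from: oz, u_to: g)
<== -3764816671/1600000
==> archive.peekin(p: /)
<== [vegrahi, viflest, zali]


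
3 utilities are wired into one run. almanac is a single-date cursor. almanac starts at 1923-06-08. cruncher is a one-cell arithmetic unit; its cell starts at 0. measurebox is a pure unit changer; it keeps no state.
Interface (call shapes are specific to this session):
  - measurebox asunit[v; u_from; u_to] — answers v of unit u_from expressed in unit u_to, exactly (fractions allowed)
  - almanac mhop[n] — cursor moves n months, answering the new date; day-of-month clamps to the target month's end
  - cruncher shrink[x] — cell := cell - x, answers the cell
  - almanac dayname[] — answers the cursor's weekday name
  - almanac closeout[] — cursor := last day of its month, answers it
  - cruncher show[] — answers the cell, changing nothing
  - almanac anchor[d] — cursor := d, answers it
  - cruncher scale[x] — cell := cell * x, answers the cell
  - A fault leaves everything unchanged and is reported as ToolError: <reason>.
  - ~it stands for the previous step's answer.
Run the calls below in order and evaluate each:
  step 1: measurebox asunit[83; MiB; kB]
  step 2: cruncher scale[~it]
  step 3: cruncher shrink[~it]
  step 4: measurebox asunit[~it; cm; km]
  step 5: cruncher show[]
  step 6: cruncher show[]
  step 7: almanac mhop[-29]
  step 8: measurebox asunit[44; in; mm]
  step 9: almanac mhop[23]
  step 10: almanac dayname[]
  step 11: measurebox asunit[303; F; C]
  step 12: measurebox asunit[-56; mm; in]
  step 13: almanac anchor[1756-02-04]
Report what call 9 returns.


Answer: 1922-12-08

Derivation:
==> measurebox asunit(83, MiB, kB)
<== 10878976/125
==> cruncher scale(~it)
<== 0
==> cruncher shrink(~it)
<== 0
==> measurebox asunit(~it, cm, km)
<== 0
==> cruncher show()
<== 0
==> cruncher show()
<== 0
==> almanac mhop(-29)
<== 1921-01-08
==> measurebox asunit(44, in, mm)
<== 5588/5
==> almanac mhop(23)
<== 1922-12-08
==> almanac dayname()
<== Friday
==> measurebox asunit(303, F, C)
<== 1355/9
==> measurebox asunit(-56, mm, in)
<== -280/127
==> almanac anchor(1756-02-04)
<== 1756-02-04


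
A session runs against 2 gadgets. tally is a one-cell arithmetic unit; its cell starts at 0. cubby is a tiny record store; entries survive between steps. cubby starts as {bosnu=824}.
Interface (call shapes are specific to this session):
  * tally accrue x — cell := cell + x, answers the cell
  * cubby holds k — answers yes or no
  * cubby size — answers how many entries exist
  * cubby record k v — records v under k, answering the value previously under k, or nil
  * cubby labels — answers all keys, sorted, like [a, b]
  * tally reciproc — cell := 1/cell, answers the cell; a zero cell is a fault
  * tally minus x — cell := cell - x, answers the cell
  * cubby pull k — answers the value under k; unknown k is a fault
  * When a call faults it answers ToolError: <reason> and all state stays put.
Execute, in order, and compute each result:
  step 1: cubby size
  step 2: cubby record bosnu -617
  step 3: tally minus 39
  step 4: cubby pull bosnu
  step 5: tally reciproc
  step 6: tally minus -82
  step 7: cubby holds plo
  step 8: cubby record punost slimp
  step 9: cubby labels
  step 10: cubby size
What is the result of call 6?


Answer: 3197/39

Derivation:
→ cubby size()
← 1
→ cubby record(k=bosnu, v=-617)
← 824
→ tally minus(x=39)
← -39
→ cubby pull(k=bosnu)
← -617
→ tally reciproc()
← -1/39
→ tally minus(x=-82)
← 3197/39
→ cubby holds(k=plo)
← no
→ cubby record(k=punost, v=slimp)
← nil
→ cubby labels()
← [bosnu, punost]
→ cubby size()
← 2


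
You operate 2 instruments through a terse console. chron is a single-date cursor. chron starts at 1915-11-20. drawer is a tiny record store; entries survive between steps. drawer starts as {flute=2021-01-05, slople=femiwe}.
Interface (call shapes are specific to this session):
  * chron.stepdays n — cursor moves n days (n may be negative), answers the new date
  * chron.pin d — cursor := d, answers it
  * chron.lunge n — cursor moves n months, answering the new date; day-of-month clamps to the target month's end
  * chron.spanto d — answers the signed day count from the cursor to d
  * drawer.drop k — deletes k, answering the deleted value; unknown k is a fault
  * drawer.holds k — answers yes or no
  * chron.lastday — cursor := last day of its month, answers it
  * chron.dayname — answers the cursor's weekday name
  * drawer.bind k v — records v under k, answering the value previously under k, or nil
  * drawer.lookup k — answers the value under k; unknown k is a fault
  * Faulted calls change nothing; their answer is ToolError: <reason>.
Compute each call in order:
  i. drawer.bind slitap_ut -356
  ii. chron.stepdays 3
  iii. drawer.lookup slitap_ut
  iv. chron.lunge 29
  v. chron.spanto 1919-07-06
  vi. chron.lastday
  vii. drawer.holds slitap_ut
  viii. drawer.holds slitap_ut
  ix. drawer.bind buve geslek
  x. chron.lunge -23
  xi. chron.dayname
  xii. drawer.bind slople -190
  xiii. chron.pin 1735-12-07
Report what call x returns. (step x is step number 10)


Answer: 1916-05-30

Derivation:
I use bind on k→slitap_ut, v→-356, and observe nil.
Calling stepdays on n→3, giving 1915-11-23.
I invoke lookup on k→slitap_ut, yielding -356.
Then lunge on n→29, which returns 1918-04-23.
Then spanto on d→1919-07-06, which returns 439.
Using lastday(), → 1918-04-30.
I use holds on k→slitap_ut, and get yes.
I use holds on k→slitap_ut, and get yes.
Using bind on k→buve, v→geslek, yielding nil.
I invoke lunge on n→-23, → 1916-05-30.
Calling dayname, — result: Tuesday.
I use bind on k→slople, v→-190, and see femiwe.
Using pin on d→1735-12-07, → 1735-12-07.


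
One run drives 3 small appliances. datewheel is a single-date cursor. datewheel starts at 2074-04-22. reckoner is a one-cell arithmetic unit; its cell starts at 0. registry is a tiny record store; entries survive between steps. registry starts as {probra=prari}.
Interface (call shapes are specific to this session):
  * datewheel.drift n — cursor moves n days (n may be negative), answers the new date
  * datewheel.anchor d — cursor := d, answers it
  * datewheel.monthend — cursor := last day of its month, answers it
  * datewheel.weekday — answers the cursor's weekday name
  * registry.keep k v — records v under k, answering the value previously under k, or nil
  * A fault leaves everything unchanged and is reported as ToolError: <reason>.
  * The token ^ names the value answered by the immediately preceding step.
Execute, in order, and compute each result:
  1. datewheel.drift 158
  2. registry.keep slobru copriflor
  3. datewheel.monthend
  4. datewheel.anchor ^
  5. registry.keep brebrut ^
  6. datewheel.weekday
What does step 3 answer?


Answer: 2074-09-30

Derivation:
! 1. drift(n: 158) : 2074-09-27
! 2. keep(k: slobru, v: copriflor) : nil
! 3. monthend() : 2074-09-30
! 4. anchor(d: ^) : 2074-09-30
! 5. keep(k: brebrut, v: ^) : nil
! 6. weekday() : Sunday


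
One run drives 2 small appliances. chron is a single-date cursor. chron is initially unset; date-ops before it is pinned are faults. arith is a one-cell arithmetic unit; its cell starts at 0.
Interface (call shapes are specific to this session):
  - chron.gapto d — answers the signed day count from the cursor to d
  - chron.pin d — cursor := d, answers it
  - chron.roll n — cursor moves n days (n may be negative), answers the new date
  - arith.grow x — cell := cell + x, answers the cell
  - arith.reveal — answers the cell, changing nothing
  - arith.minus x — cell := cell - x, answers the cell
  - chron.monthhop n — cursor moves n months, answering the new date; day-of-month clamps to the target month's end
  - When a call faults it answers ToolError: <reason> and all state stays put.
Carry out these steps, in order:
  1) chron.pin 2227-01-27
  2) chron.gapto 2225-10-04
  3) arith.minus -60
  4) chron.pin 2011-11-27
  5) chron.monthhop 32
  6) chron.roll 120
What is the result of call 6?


Answer: 2014-11-24

Derivation:
[in] chron.pin 2227-01-27
[out] 2227-01-27
[in] chron.gapto 2225-10-04
[out] -480
[in] arith.minus -60
[out] 60
[in] chron.pin 2011-11-27
[out] 2011-11-27
[in] chron.monthhop 32
[out] 2014-07-27
[in] chron.roll 120
[out] 2014-11-24


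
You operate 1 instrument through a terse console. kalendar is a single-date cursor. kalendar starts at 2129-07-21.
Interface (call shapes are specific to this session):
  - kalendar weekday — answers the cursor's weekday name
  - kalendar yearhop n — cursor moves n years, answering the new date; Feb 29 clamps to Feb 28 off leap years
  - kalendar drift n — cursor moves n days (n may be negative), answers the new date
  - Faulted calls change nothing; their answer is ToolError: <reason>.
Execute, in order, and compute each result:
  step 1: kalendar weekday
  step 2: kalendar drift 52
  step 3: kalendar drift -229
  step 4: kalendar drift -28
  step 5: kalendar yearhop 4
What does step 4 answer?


> kalendar weekday
[out] Thursday
> kalendar drift n: 52
[out] 2129-09-11
> kalendar drift n: -229
[out] 2129-01-25
> kalendar drift n: -28
[out] 2128-12-28
> kalendar yearhop n: 4
[out] 2132-12-28

Answer: 2128-12-28


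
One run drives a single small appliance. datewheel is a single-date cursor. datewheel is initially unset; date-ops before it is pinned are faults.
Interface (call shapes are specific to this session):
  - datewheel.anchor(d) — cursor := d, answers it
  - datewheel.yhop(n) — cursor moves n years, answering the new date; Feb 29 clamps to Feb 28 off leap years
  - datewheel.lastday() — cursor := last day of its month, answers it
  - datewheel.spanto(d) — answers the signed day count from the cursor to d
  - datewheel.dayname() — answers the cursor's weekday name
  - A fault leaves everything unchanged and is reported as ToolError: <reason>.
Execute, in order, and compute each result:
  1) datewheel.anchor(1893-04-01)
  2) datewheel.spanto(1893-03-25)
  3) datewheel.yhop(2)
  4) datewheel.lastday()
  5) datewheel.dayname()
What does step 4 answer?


I use datewheel.anchor with d→1893-04-01, giving 1893-04-01.
Using datewheel.spanto with d→1893-03-25, yielding -7.
I run datewheel.yhop with n→2, yielding 1895-04-01.
Invoking datewheel.lastday, and observe 1895-04-30.
Next I call datewheel.dayname(), and get Tuesday.

Answer: 1895-04-30


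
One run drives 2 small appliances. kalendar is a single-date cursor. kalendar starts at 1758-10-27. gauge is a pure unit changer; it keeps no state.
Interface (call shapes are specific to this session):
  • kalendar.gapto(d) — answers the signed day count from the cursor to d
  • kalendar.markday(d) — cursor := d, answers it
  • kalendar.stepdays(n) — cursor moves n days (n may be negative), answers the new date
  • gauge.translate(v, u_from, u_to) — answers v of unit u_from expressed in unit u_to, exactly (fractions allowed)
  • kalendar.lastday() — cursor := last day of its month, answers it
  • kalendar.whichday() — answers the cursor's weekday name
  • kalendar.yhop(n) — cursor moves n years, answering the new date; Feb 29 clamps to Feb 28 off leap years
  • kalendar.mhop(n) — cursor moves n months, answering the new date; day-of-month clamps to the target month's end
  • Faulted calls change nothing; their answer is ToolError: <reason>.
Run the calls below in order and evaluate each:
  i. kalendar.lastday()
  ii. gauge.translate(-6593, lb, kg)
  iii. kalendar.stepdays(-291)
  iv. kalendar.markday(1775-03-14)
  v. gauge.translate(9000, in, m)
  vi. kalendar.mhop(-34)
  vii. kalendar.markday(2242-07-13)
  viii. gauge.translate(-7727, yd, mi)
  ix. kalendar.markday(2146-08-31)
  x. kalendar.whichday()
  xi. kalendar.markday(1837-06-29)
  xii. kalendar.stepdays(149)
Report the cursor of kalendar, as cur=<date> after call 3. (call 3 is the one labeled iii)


Answer: cur=1758-01-13

Derivation:
>>> lastday
[out] 1758-10-31
>>> translate v=-6593 u_from=lb u_to=kg
[out] -299053449541/100000000
>>> stepdays n=-291
[out] 1758-01-13
>>> markday d=1775-03-14
[out] 1775-03-14
>>> translate v=9000 u_from=in u_to=m
[out] 1143/5
>>> mhop n=-34
[out] 1772-05-14
>>> markday d=2242-07-13
[out] 2242-07-13
>>> translate v=-7727 u_from=yd u_to=mi
[out] -7727/1760
>>> markday d=2146-08-31
[out] 2146-08-31
>>> whichday
[out] Wednesday
>>> markday d=1837-06-29
[out] 1837-06-29
>>> stepdays n=149
[out] 1837-11-25


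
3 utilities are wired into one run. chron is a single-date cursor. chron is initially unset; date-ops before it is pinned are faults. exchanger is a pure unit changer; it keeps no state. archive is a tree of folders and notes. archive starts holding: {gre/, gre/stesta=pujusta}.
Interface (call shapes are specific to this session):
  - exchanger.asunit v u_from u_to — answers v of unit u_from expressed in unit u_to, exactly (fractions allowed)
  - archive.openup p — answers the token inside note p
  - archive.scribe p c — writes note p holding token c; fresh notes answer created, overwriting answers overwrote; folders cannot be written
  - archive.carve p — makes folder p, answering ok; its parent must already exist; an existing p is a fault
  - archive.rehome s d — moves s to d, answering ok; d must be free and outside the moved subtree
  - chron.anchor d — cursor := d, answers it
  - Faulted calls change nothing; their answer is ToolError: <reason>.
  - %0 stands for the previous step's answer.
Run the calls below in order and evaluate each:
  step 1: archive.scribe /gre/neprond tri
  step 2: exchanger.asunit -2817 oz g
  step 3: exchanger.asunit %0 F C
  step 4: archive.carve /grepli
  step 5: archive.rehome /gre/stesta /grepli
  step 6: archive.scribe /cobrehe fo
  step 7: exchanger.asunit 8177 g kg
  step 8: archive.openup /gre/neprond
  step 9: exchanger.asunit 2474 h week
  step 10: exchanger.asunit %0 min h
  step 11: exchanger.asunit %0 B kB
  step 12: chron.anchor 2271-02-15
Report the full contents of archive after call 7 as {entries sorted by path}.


Answer: {cobrehe=fo, gre/, gre/neprond=tri, gre/stesta=pujusta, grepli/}

Derivation:
% archive.scribe(/gre/neprond, tri) ~> created
% exchanger.asunit(-2817, oz, g) ~> -127776970629/1600000
% exchanger.asunit(%0, F, C) ~> -127828170629/2880000
% archive.carve(/grepli) ~> ok
% archive.rehome(/gre/stesta, /grepli) ~> ToolError: exists
% archive.scribe(/cobrehe, fo) ~> created
% exchanger.asunit(8177, g, kg) ~> 8177/1000
% archive.openup(/gre/neprond) ~> tri
% exchanger.asunit(2474, h, week) ~> 1237/84
% exchanger.asunit(%0, min, h) ~> 1237/5040
% exchanger.asunit(%0, B, kB) ~> 1237/5040000
% chron.anchor(2271-02-15) ~> 2271-02-15


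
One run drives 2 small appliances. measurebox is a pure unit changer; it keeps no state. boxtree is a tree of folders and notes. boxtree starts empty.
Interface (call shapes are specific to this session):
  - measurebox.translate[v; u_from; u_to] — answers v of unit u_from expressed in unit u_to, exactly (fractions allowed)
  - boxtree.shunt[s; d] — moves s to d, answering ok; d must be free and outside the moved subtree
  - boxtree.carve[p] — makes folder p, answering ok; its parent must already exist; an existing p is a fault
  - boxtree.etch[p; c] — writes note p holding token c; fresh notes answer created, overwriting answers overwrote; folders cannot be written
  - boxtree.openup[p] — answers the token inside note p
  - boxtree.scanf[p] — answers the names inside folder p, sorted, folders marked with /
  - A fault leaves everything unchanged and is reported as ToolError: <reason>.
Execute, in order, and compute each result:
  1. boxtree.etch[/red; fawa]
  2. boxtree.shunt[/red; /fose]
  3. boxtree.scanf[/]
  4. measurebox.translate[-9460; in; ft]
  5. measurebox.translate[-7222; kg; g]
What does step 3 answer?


Act: boxtree.etch[p: /red; c: fawa]
Obs: created
Act: boxtree.shunt[s: /red; d: /fose]
Obs: ok
Act: boxtree.scanf[p: /]
Obs: [fose]
Act: measurebox.translate[v: -9460; u_from: in; u_to: ft]
Obs: -2365/3
Act: measurebox.translate[v: -7222; u_from: kg; u_to: g]
Obs: -7222000

Answer: [fose]


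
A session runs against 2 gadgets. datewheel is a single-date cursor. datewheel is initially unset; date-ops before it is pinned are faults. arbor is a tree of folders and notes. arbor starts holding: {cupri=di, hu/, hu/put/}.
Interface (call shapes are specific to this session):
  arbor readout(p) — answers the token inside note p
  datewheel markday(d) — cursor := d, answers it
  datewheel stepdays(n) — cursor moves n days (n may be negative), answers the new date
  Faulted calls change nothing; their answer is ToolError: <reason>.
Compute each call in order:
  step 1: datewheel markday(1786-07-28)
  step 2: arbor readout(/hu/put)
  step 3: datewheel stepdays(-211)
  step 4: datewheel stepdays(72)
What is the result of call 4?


// datewheel markday(d: 1786-07-28) == 1786-07-28
// arbor readout(p: /hu/put) == ToolError: is a directory
// datewheel stepdays(n: -211) == 1785-12-29
// datewheel stepdays(n: 72) == 1786-03-11

Answer: 1786-03-11


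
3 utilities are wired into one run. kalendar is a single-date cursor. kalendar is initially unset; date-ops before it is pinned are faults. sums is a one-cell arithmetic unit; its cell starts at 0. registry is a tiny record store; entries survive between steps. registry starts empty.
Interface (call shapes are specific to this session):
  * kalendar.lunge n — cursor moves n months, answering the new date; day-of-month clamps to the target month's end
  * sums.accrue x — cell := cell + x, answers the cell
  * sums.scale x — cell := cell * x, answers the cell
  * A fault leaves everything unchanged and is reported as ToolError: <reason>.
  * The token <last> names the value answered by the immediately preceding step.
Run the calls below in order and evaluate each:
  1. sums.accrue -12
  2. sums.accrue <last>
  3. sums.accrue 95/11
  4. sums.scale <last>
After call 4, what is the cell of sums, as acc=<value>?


I call sums.accrue passing x→-12, and see -12.
I use sums.accrue passing x→<last>: -24.
I run sums.accrue passing x→95/11, giving -169/11.
I use sums.scale passing x→<last>, and see 28561/121.

Answer: acc=28561/121


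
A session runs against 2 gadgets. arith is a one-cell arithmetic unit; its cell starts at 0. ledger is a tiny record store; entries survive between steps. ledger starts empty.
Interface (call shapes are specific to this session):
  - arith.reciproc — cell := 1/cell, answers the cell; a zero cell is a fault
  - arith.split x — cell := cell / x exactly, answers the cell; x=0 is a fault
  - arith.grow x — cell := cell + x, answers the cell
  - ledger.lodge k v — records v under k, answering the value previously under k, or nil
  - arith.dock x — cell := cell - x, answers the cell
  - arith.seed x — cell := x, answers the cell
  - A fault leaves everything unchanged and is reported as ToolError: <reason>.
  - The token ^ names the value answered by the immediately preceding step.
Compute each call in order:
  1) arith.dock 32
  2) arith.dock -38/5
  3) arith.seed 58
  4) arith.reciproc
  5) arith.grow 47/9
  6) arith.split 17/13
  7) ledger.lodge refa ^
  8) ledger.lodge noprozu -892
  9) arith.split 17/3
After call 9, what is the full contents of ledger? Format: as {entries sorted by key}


Invoking arith.dock with x=32: -32.
Now I run arith.dock with x=-38/5, → -122/5.
I try arith.seed with x=58, and observe 58.
I run arith.reciproc, yielding 1/58.
Calling arith.grow with x=47/9, and get 2735/522.
I run arith.split with x=17/13, and see 35555/8874.
I invoke ledger.lodge with k=refa, v=^, and see nil.
Invoking ledger.lodge with k=noprozu, v=-892, and observe nil.
Calling arith.split with x=17/3: 35555/50286.

Answer: {noprozu=-892, refa=35555/8874}


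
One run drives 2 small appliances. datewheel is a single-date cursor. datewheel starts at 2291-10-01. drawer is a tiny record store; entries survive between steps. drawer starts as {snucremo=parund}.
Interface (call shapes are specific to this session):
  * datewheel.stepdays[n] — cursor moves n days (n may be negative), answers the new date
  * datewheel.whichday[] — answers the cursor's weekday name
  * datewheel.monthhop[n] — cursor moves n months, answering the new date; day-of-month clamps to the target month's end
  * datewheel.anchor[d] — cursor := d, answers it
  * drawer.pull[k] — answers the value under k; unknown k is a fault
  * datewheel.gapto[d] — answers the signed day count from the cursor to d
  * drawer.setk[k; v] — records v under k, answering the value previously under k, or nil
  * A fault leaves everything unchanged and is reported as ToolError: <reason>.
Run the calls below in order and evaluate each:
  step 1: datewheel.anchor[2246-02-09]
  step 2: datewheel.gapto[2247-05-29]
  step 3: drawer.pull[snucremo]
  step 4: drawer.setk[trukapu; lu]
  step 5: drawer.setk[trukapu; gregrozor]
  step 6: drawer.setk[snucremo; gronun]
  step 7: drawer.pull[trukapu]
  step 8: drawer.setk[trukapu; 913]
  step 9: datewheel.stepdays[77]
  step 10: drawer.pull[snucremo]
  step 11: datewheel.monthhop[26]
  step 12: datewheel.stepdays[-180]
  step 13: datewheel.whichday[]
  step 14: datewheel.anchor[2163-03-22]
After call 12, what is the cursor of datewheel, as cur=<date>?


I invoke anchor on d: 2246-02-09, and get 2246-02-09.
I invoke gapto on d: 2247-05-29, → 474.
Now I run pull on k: snucremo, and see parund.
Using setk on k: trukapu, v: lu, and get nil.
Next I call setk on k: trukapu, v: gregrozor, giving lu.
Then setk on k: snucremo, v: gronun, and observe parund.
Then pull on k: trukapu, yielding gregrozor.
I run setk on k: trukapu, v: 913, which returns gregrozor.
I run stepdays on n: 77, and observe 2246-04-27.
Next I call pull on k: snucremo, → gronun.
Using monthhop on n: 26, which returns 2248-06-27.
I use stepdays on n: -180, giving 2247-12-30.
Now I run whichday, and get Thursday.
Calling anchor on d: 2163-03-22: 2163-03-22.

Answer: cur=2247-12-30


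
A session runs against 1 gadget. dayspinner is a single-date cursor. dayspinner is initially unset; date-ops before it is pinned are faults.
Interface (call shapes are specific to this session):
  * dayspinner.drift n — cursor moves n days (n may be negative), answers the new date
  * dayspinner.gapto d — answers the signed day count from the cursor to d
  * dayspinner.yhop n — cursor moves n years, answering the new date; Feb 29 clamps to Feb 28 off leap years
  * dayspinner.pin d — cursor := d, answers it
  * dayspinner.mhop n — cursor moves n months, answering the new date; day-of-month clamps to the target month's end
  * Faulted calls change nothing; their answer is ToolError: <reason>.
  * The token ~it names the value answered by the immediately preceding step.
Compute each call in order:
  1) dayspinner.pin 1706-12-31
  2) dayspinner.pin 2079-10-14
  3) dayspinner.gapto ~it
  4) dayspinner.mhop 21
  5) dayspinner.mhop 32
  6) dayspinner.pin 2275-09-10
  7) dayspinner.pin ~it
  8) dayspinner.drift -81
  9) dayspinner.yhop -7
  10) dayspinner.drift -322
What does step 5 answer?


CALL dayspinner.pin[d→1706-12-31]
RET  1706-12-31
CALL dayspinner.pin[d→2079-10-14]
RET  2079-10-14
CALL dayspinner.gapto[d→~it]
RET  0
CALL dayspinner.mhop[n→21]
RET  2081-07-14
CALL dayspinner.mhop[n→32]
RET  2084-03-14
CALL dayspinner.pin[d→2275-09-10]
RET  2275-09-10
CALL dayspinner.pin[d→~it]
RET  2275-09-10
CALL dayspinner.drift[n→-81]
RET  2275-06-21
CALL dayspinner.yhop[n→-7]
RET  2268-06-21
CALL dayspinner.drift[n→-322]
RET  2267-08-04

Answer: 2084-03-14


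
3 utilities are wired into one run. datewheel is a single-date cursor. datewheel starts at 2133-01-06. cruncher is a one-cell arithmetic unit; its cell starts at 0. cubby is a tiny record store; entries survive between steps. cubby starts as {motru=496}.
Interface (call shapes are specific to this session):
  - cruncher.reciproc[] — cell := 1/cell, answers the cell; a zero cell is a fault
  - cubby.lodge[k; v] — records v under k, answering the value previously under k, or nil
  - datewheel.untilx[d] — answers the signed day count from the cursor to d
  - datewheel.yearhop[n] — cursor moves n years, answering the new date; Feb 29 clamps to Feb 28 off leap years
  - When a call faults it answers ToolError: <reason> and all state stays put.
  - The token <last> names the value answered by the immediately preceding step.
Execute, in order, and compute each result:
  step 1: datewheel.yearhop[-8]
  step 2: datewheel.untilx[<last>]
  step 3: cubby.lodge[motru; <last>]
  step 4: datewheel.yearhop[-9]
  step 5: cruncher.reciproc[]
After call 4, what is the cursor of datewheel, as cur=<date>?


Do: datewheel.yearhop[n: -8]
See: 2125-01-06
Do: datewheel.untilx[d: <last>]
See: 0
Do: cubby.lodge[k: motru; v: <last>]
See: 496
Do: datewheel.yearhop[n: -9]
See: 2116-01-06
Do: cruncher.reciproc[]
See: ToolError: reciprocal of zero

Answer: cur=2116-01-06


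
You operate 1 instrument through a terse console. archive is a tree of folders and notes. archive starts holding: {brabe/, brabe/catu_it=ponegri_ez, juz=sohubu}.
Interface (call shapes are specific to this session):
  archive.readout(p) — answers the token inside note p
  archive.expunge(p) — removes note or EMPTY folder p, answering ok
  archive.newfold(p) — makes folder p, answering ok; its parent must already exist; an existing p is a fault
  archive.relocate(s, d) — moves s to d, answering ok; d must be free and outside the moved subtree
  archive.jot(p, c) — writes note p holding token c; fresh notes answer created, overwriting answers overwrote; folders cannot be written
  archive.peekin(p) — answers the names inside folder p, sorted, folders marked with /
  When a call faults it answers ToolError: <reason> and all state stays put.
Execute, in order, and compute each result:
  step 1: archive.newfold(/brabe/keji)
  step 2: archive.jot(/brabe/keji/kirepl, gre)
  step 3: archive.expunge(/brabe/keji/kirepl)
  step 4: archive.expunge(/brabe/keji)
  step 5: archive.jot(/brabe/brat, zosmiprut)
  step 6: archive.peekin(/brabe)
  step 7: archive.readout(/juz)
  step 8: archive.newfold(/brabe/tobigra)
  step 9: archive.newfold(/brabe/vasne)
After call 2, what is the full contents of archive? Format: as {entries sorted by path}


>> archive.newfold(p=/brabe/keji)
<< ok
>> archive.jot(p=/brabe/keji/kirepl, c=gre)
<< created
>> archive.expunge(p=/brabe/keji/kirepl)
<< ok
>> archive.expunge(p=/brabe/keji)
<< ok
>> archive.jot(p=/brabe/brat, c=zosmiprut)
<< created
>> archive.peekin(p=/brabe)
<< [brat, catu_it]
>> archive.readout(p=/juz)
<< sohubu
>> archive.newfold(p=/brabe/tobigra)
<< ok
>> archive.newfold(p=/brabe/vasne)
<< ok

Answer: {brabe/, brabe/catu_it=ponegri_ez, brabe/keji/, brabe/keji/kirepl=gre, juz=sohubu}


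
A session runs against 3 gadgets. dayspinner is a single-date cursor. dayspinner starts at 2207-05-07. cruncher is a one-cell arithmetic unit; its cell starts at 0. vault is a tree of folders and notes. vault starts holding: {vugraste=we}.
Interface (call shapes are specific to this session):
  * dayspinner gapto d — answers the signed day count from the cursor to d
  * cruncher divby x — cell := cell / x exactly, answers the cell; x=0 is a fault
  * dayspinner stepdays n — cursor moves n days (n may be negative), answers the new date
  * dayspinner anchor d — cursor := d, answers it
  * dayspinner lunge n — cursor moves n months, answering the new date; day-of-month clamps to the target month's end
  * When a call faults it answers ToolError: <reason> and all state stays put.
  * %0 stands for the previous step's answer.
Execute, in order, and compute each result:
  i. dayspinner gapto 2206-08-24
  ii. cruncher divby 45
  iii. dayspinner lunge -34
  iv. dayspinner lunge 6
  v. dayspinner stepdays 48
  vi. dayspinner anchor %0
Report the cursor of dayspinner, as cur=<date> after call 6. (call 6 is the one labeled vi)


Answer: cur=2205-02-24

Derivation:
Do: dayspinner gapto[d→2206-08-24]
See: -256
Do: cruncher divby[x→45]
See: 0
Do: dayspinner lunge[n→-34]
See: 2204-07-07
Do: dayspinner lunge[n→6]
See: 2205-01-07
Do: dayspinner stepdays[n→48]
See: 2205-02-24
Do: dayspinner anchor[d→%0]
See: 2205-02-24


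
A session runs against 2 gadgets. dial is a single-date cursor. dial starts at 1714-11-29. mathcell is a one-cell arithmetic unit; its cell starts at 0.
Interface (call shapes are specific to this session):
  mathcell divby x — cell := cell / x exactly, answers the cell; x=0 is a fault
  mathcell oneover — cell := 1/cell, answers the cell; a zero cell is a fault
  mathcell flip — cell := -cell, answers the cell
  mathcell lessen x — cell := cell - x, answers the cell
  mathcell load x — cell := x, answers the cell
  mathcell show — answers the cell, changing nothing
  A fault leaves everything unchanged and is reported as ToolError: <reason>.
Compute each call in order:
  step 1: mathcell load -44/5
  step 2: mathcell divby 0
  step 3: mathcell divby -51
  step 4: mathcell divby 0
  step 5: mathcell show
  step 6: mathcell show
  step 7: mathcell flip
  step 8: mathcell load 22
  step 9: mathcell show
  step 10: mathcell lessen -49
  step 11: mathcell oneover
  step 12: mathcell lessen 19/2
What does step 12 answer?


Answer: -1347/142

Derivation:
CALL mathcell load[-44/5]
RET  -44/5
CALL mathcell divby[0]
RET  ToolError: division by zero
CALL mathcell divby[-51]
RET  44/255
CALL mathcell divby[0]
RET  ToolError: division by zero
CALL mathcell show[]
RET  44/255
CALL mathcell show[]
RET  44/255
CALL mathcell flip[]
RET  -44/255
CALL mathcell load[22]
RET  22
CALL mathcell show[]
RET  22
CALL mathcell lessen[-49]
RET  71
CALL mathcell oneover[]
RET  1/71
CALL mathcell lessen[19/2]
RET  -1347/142


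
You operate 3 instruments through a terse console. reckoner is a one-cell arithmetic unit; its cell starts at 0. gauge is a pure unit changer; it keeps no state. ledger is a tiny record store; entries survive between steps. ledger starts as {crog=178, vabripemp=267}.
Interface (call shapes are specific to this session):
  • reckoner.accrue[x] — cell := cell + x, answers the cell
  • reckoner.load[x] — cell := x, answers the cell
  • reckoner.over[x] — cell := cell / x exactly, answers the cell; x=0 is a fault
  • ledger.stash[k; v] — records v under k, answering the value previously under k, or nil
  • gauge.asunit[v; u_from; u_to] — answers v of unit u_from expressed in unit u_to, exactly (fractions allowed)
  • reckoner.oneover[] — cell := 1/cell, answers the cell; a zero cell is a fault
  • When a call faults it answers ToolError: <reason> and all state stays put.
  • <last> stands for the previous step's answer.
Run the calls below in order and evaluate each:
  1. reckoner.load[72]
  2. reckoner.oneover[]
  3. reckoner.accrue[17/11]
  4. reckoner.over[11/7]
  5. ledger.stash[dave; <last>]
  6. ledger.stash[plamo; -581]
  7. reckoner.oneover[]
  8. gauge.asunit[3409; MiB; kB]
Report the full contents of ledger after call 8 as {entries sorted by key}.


Now I run reckoner.load on 72, yielding 72.
Using reckoner.oneover(), and get 1/72.
Using reckoner.accrue on 17/11, → 1235/792.
Invoking reckoner.over on 11/7, giving 8645/8712.
I run ledger.stash on dave, <last>: nil.
Now I run ledger.stash on plamo, -581, → nil.
Invoking reckoner.oneover, giving 8712/8645.
I call gauge.asunit on 3409, MiB, kB, which returns 446824448/125.

Answer: {crog=178, dave=8645/8712, plamo=-581, vabripemp=267}
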